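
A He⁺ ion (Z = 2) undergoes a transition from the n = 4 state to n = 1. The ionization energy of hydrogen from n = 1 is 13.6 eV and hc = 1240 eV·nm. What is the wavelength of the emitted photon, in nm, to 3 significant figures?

For Z = 2 the level energies scale as Z², so the effective Rydberg energy is 13.6 × 4 = 54.40 eV.
ΔE = 54.40 × (1/1² − 1/4²) = 54.40 × 0.9375 = 51.00 eV.
λ = hc/ΔE = 1240 / 51.00 = 24.3 nm.

24.3 nm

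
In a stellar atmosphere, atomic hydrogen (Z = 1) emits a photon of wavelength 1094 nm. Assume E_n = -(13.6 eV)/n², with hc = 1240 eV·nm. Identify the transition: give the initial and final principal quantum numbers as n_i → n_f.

The photon energy is ΔE = hc/λ = 1240 / 1094 = 1.133 eV.
With Z = 1, ΔE = 13.60 × (1/n_f² − 1/n_i²), so 1/n_f² − 1/n_i² = 0.08334.
Trying n_f = 3 gives 1/n_i² = 0.02777, i.e. n_i ≈ 6; this pair matches.

n_i = 6, n_f = 3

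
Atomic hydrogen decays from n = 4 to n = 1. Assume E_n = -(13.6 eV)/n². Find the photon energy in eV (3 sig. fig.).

12.8 eV

E_4 = −13.60/16 = −0.8500 eV and E_1 = −13.60/1 = −13.60 eV.
The photon energy is |E_4 − E_1| = 12.8 eV.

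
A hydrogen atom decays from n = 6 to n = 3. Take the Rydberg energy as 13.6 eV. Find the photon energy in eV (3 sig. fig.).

1.13 eV

E_6 = −13.60/36 = −0.3778 eV and E_3 = −13.60/9 = −1.511 eV.
The photon energy is |E_6 − E_3| = 1.13 eV.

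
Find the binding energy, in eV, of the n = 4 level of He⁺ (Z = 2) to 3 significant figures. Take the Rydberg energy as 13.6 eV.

3.40 eV

E_n = −13.6 Z²/n² = −54.40/n² eV for Z = 2.
E_4 = −54.40/16 = −3.40 eV, so ionization (to E = 0) requires 3.40 eV.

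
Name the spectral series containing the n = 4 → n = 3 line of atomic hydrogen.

The series is set by the lower level: n_f = 3 is the Paschen series.

Paschen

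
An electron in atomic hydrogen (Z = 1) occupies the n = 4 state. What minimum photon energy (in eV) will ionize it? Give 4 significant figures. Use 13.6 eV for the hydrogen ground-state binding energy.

0.8500 eV

E_4 = −13.60/16 = −0.8500 eV, so ionization (to E = 0) requires 0.8500 eV.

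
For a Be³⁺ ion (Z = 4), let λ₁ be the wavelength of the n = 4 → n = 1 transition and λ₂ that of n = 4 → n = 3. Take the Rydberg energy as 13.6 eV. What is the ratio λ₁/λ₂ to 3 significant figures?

0.0519

λ ∝ 1/ΔE ∝ 1/(1/n_f² − 1/n_i²), and the Z² and hc factors cancel in the ratio.
λ₁/λ₂ = (1/3² − 1/4²)/(1/1² − 1/4²) = 0.04861/0.9375 = 0.0519.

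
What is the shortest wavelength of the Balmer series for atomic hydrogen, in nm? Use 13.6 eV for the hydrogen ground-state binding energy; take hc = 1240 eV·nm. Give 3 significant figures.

The Balmer series has lower level n_f = 2; the series limit corresponds to n_i → ∞.
ΔE_max = 13.6 × 1 / 2² = 3.400 eV.
λ_min = 1240 / 3.400 = 365 nm.

365 nm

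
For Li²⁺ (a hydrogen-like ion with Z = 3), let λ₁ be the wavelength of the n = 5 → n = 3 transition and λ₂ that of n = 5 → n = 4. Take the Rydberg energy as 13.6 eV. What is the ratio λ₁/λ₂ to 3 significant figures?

0.316

λ ∝ 1/ΔE ∝ 1/(1/n_f² − 1/n_i²), and the Z² and hc factors cancel in the ratio.
λ₁/λ₂ = (1/4² − 1/5²)/(1/3² − 1/5²) = 0.02250/0.07111 = 0.316.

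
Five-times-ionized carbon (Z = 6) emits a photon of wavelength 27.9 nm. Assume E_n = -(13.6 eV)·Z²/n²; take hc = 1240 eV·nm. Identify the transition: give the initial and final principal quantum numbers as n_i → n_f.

n_i = 7, n_f = 3

The photon energy is ΔE = hc/λ = 1240 / 27.9 = 44.44 eV.
With Z = 6, ΔE = 489.6 × (1/n_f² − 1/n_i²), so 1/n_f² − 1/n_i² = 0.09078.
Trying n_f = 3 gives 1/n_i² = 0.02033, i.e. n_i ≈ 7; this pair matches.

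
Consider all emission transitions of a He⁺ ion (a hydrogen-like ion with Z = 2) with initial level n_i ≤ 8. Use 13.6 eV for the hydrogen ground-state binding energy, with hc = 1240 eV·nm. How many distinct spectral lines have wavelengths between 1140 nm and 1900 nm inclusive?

Enumerate all n_i → n_f pairs with 1 ≤ n_f < n_i ≤ 8 and compute λ = 1240 / [13.6·4·(1/n_f² − 1/n_i²)].
Lines falling in [1140, 1900] nm: 7→5 (1163 nm), 6→5 (1865 nm), 8→6 (1876 nm).

3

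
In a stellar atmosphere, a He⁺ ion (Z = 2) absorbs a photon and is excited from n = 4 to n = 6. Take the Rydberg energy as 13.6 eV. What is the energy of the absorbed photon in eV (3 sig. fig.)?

The Bohr energies scale as Z², so for Z = 2: E_n = −54.40/n² eV.
E_6 = −54.40/36 = −1.511 eV and E_4 = −54.40/16 = −3.400 eV.
The photon energy is |E_6 − E_4| = 1.89 eV.

1.89 eV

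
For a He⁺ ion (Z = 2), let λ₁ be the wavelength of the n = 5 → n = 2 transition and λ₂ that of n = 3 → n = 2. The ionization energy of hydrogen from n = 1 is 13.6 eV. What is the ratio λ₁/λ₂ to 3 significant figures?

0.661

λ ∝ 1/ΔE ∝ 1/(1/n_f² − 1/n_i²), and the Z² and hc factors cancel in the ratio.
λ₁/λ₂ = (1/2² − 1/3²)/(1/2² − 1/5²) = 0.1389/0.2100 = 0.661.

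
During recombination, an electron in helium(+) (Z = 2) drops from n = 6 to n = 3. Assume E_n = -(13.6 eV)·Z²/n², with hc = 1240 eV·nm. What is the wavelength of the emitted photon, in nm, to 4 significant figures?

273.5 nm

For Z = 2 the level energies scale as Z², so the effective Rydberg energy is 13.6 × 4 = 54.40 eV.
ΔE = 54.40 × (1/3² − 1/6²) = 54.40 × 0.08333 = 4.533 eV.
λ = hc/ΔE = 1240 / 4.533 = 273.5 nm.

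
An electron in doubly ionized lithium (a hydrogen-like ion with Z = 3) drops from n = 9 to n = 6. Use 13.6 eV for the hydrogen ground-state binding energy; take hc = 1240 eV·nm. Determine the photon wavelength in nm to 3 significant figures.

656 nm

For Z = 3 the level energies scale as Z², so the effective Rydberg energy is 13.6 × 9 = 122.4 eV.
ΔE = 122.4 × (1/6² − 1/9²) = 122.4 × 0.01543 = 1.889 eV.
λ = hc/ΔE = 1240 / 1.889 = 656 nm.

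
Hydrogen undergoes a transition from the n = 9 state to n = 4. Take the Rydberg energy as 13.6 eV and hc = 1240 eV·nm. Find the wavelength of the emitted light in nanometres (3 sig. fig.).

1820 nm

ΔE = 13.60 × (1/4² − 1/9²) = 13.60 × 0.05015 = 0.6821 eV.
λ = hc/ΔE = 1240 / 0.6821 = 1820 nm.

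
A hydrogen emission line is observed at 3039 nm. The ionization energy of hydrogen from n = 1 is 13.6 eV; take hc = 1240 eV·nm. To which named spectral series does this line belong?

Pfund

ΔE = 1240/3039 = 0.4080 eV.
This matches 13.6 × (1/5² − 1/10²), so n_f = 5: the Pfund series.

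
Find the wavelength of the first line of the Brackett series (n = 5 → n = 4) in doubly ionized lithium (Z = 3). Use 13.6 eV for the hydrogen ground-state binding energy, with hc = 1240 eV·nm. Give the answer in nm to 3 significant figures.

450 nm

The Brackett series terminates on n_f = 4; the first line has n_i = 4+1 = 5.
ΔE = 122.4 × (1/4² − 1/5²) = 2.754 eV.
λ = 1240 / 2.754 = 450 nm.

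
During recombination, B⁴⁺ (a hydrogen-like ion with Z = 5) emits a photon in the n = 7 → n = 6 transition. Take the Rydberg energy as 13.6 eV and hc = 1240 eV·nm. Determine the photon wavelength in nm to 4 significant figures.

For Z = 5 the level energies scale as Z², so the effective Rydberg energy is 13.6 × 25 = 340.0 eV.
ΔE = 340.0 × (1/6² − 1/7²) = 340.0 × 0.007370 = 2.506 eV.
λ = hc/ΔE = 1240 / 2.506 = 494.9 nm.

494.9 nm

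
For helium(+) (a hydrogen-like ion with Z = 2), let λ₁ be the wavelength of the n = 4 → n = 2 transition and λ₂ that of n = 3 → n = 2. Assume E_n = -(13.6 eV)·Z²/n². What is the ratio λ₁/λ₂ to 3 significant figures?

λ ∝ 1/ΔE ∝ 1/(1/n_f² − 1/n_i²), and the Z² and hc factors cancel in the ratio.
λ₁/λ₂ = (1/2² − 1/3²)/(1/2² − 1/4²) = 0.1389/0.1875 = 0.741.

0.741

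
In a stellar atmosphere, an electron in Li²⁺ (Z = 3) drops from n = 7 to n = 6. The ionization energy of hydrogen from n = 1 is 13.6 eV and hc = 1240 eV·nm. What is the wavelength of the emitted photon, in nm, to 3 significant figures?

For Z = 3 the level energies scale as Z², so the effective Rydberg energy is 13.6 × 9 = 122.4 eV.
ΔE = 122.4 × (1/6² − 1/7²) = 122.4 × 0.007370 = 0.9020 eV.
λ = hc/ΔE = 1240 / 0.9020 = 1370 nm.

1370 nm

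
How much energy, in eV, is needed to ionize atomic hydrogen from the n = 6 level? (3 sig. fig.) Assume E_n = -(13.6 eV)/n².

E_6 = −13.60/36 = −0.378 eV, so ionization (to E = 0) requires 0.378 eV.

0.378 eV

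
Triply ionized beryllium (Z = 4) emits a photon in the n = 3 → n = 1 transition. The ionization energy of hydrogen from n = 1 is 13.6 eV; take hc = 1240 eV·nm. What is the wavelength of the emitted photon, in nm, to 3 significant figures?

6.41 nm

For Z = 4 the level energies scale as Z², so the effective Rydberg energy is 13.6 × 16 = 217.6 eV.
ΔE = 217.6 × (1/1² − 1/3²) = 217.6 × 0.8889 = 193.4 eV.
λ = hc/ΔE = 1240 / 193.4 = 6.41 nm.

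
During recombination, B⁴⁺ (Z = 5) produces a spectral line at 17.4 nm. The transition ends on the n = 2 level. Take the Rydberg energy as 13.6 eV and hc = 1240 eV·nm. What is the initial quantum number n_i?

The photon energy is ΔE = hc/λ = 1240 / 17.4 = 71.26 eV.
With Z = 5, ΔE = 340.0 × (1/n_f² − 1/n_i²), so 1/n_f² − 1/n_i² = 0.2096.
With n_f = 2: 1/n_i² = 1/4 − 0.2096 = 0.04040, so n_i ≈ 4.98.

n_i = 5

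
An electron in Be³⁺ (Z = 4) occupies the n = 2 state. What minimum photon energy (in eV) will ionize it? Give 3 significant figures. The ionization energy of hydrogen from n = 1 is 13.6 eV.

54.4 eV

E_n = −13.6 Z²/n² = −217.6/n² eV for Z = 4.
E_2 = −217.6/4 = −54.4 eV, so ionization (to E = 0) requires 54.4 eV.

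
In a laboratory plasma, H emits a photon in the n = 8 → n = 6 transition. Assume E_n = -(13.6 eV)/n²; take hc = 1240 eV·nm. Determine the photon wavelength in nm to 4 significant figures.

7503 nm

ΔE = 13.60 × (1/6² − 1/8²) = 13.60 × 0.01215 = 0.1653 eV.
λ = hc/ΔE = 1240 / 0.1653 = 7503 nm.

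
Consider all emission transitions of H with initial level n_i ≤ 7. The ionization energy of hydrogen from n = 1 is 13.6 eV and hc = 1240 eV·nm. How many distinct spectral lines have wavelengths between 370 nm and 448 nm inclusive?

3

Enumerate all n_i → n_f pairs with 1 ≤ n_f < n_i ≤ 7 and compute λ = 1240 / [13.6·1·(1/n_f² − 1/n_i²)].
Lines falling in [370, 448] nm: 7→2 (397.1 nm), 6→2 (410.3 nm), 5→2 (434.2 nm).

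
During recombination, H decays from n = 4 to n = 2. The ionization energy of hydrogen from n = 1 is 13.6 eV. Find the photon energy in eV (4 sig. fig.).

2.550 eV

E_4 = −13.60/16 = −0.8500 eV and E_2 = −13.60/4 = −3.400 eV.
The photon energy is |E_4 − E_2| = 2.550 eV.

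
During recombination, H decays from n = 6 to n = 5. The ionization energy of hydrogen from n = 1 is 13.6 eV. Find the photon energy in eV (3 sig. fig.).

E_6 = −13.60/36 = −0.3778 eV and E_5 = −13.60/25 = −0.5440 eV.
The photon energy is |E_6 − E_5| = 0.166 eV.

0.166 eV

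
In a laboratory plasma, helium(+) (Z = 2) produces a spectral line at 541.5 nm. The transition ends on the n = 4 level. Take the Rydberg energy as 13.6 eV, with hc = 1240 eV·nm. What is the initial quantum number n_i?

n_i = 7

The photon energy is ΔE = hc/λ = 1240 / 541.5 = 2.290 eV.
With Z = 2, ΔE = 54.40 × (1/n_f² − 1/n_i²), so 1/n_f² − 1/n_i² = 0.04209.
With n_f = 4: 1/n_i² = 1/16 − 0.04209 = 0.02041, so n_i ≈ 7.00.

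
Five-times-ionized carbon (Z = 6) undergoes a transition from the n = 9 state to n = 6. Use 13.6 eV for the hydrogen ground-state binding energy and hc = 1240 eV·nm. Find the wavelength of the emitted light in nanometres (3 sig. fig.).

164 nm

For Z = 6 the level energies scale as Z², so the effective Rydberg energy is 13.6 × 36 = 489.6 eV.
ΔE = 489.6 × (1/6² − 1/9²) = 489.6 × 0.01543 = 7.556 eV.
λ = hc/ΔE = 1240 / 7.556 = 164 nm.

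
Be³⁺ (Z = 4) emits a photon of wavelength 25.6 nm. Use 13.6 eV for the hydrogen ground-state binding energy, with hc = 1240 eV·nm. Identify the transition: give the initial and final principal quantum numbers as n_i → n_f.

The photon energy is ΔE = hc/λ = 1240 / 25.6 = 48.44 eV.
With Z = 4, ΔE = 217.6 × (1/n_f² − 1/n_i²), so 1/n_f² − 1/n_i² = 0.2226.
Trying n_f = 2 gives 1/n_i² = 0.02740, i.e. n_i ≈ 6; this pair matches.

n_i = 6, n_f = 2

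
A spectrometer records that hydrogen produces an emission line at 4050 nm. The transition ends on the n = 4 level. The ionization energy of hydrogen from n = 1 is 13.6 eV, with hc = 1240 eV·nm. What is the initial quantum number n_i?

The photon energy is ΔE = hc/λ = 1240 / 4050 = 0.3062 eV.
With Z = 1, ΔE = 13.60 × (1/n_f² − 1/n_i²), so 1/n_f² − 1/n_i² = 0.02251.
With n_f = 4: 1/n_i² = 1/16 − 0.02251 = 0.03999, so n_i ≈ 5.00.

n_i = 5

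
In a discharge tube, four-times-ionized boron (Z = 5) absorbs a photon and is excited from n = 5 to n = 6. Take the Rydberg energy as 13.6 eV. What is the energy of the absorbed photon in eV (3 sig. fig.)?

The Bohr energies scale as Z², so for Z = 5: E_n = −340.0/n² eV.
E_6 = −340.0/36 = −9.444 eV and E_5 = −340.0/25 = −13.60 eV.
The photon energy is |E_6 − E_5| = 4.16 eV.

4.16 eV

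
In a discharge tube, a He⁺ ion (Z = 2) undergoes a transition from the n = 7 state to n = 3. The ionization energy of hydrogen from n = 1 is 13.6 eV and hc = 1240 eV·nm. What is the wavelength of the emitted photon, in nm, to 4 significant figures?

251.3 nm

For Z = 2 the level energies scale as Z², so the effective Rydberg energy is 13.6 × 4 = 54.40 eV.
ΔE = 54.40 × (1/3² − 1/7²) = 54.40 × 0.09070 = 4.934 eV.
λ = hc/ΔE = 1240 / 4.934 = 251.3 nm.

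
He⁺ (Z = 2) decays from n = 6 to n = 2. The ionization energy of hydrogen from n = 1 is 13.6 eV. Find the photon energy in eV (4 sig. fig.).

12.09 eV

The Bohr energies scale as Z², so for Z = 2: E_n = −54.40/n² eV.
E_6 = −54.40/36 = −1.511 eV and E_2 = −54.40/4 = −13.60 eV.
The photon energy is |E_6 − E_2| = 12.09 eV.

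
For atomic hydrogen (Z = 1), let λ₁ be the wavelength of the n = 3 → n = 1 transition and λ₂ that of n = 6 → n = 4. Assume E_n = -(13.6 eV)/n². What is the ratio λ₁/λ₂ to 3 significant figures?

λ ∝ 1/ΔE ∝ 1/(1/n_f² − 1/n_i²), and the Z² and hc factors cancel in the ratio.
λ₁/λ₂ = (1/4² − 1/6²)/(1/1² − 1/3²) = 0.03472/0.8889 = 0.0391.

0.0391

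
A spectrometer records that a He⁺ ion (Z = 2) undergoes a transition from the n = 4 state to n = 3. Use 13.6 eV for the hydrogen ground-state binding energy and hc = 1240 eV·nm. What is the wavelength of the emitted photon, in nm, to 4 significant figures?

For Z = 2 the level energies scale as Z², so the effective Rydberg energy is 13.6 × 4 = 54.40 eV.
ΔE = 54.40 × (1/3² − 1/4²) = 54.40 × 0.04861 = 2.644 eV.
λ = hc/ΔE = 1240 / 2.644 = 468.9 nm.

468.9 nm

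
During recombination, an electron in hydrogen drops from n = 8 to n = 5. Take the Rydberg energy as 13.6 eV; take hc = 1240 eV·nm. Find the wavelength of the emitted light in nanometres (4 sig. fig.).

3741 nm

ΔE = 13.60 × (1/5² − 1/8²) = 13.60 × 0.02438 = 0.3315 eV.
λ = hc/ΔE = 1240 / 0.3315 = 3741 nm.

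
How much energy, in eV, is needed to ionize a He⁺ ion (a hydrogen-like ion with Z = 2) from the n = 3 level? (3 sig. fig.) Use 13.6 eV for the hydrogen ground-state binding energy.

6.04 eV

E_n = −13.6 Z²/n² = −54.40/n² eV for Z = 2.
E_3 = −54.40/9 = −6.04 eV, so ionization (to E = 0) requires 6.04 eV.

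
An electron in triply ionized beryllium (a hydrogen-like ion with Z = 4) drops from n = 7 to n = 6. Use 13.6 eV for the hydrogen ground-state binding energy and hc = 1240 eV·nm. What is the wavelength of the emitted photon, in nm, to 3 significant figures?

773 nm

For Z = 4 the level energies scale as Z², so the effective Rydberg energy is 13.6 × 16 = 217.6 eV.
ΔE = 217.6 × (1/6² − 1/7²) = 217.6 × 0.007370 = 1.604 eV.
λ = hc/ΔE = 1240 / 1.604 = 773 nm.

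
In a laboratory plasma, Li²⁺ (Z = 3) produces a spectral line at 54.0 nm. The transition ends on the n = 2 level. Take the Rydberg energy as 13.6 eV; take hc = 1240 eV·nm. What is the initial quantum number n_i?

n_i = 4

The photon energy is ΔE = hc/λ = 1240 / 54.0 = 22.96 eV.
With Z = 3, ΔE = 122.4 × (1/n_f² − 1/n_i²), so 1/n_f² − 1/n_i² = 0.1876.
With n_f = 2: 1/n_i² = 1/4 − 0.1876 = 0.06239, so n_i ≈ 4.00.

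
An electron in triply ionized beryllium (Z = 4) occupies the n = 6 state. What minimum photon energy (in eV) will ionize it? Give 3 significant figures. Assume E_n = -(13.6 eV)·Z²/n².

6.04 eV

E_n = −13.6 Z²/n² = −217.6/n² eV for Z = 4.
E_6 = −217.6/36 = −6.04 eV, so ionization (to E = 0) requires 6.04 eV.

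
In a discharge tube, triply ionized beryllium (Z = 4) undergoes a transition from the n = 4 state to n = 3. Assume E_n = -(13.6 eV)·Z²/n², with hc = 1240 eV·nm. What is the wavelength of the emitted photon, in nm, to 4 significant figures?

117.2 nm

For Z = 4 the level energies scale as Z², so the effective Rydberg energy is 13.6 × 16 = 217.6 eV.
ΔE = 217.6 × (1/3² − 1/4²) = 217.6 × 0.04861 = 10.58 eV.
λ = hc/ΔE = 1240 / 10.58 = 117.2 nm.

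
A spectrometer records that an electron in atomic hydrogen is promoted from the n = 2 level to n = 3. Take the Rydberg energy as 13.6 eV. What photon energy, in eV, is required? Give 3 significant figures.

1.89 eV

E_3 = −13.60/9 = −1.511 eV and E_2 = −13.60/4 = −3.400 eV.
The photon energy is |E_3 − E_2| = 1.89 eV.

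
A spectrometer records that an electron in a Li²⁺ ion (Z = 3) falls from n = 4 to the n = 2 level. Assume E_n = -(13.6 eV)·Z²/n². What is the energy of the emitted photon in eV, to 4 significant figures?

22.95 eV

The Bohr energies scale as Z², so for Z = 3: E_n = −122.4/n² eV.
E_4 = −122.4/16 = −7.650 eV and E_2 = −122.4/4 = −30.60 eV.
The photon energy is |E_4 − E_2| = 22.95 eV.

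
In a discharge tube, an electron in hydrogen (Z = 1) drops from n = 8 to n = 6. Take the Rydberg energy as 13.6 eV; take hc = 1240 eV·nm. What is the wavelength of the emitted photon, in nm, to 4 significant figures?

ΔE = 13.60 × (1/6² − 1/8²) = 13.60 × 0.01215 = 0.1653 eV.
λ = hc/ΔE = 1240 / 0.1653 = 7503 nm.

7503 nm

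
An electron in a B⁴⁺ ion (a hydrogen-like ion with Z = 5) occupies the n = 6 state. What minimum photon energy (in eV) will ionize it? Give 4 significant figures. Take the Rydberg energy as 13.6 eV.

9.444 eV

E_n = −13.6 Z²/n² = −340.0/n² eV for Z = 5.
E_6 = −340.0/36 = −9.444 eV, so ionization (to E = 0) requires 9.444 eV.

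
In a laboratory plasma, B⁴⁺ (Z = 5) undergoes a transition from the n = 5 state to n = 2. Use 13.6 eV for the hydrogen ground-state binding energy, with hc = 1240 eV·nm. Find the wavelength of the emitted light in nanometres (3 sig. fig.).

For Z = 5 the level energies scale as Z², so the effective Rydberg energy is 13.6 × 25 = 340.0 eV.
ΔE = 340.0 × (1/2² − 1/5²) = 340.0 × 0.2100 = 71.40 eV.
λ = hc/ΔE = 1240 / 71.40 = 17.4 nm.

17.4 nm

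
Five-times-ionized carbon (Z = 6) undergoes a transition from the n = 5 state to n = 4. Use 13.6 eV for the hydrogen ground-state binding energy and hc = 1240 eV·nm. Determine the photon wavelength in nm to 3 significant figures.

113 nm

For Z = 6 the level energies scale as Z², so the effective Rydberg energy is 13.6 × 36 = 489.6 eV.
ΔE = 489.6 × (1/4² − 1/5²) = 489.6 × 0.02250 = 11.02 eV.
λ = hc/ΔE = 1240 / 11.02 = 113 nm.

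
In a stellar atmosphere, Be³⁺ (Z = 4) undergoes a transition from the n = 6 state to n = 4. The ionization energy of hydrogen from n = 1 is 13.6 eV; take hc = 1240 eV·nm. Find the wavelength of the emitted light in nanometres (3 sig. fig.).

For Z = 4 the level energies scale as Z², so the effective Rydberg energy is 13.6 × 16 = 217.6 eV.
ΔE = 217.6 × (1/4² − 1/6²) = 217.6 × 0.03472 = 7.556 eV.
λ = hc/ΔE = 1240 / 7.556 = 164 nm.

164 nm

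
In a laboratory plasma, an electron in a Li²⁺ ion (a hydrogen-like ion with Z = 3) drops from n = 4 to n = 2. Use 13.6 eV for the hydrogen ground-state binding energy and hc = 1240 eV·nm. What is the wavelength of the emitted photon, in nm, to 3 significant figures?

54.0 nm

For Z = 3 the level energies scale as Z², so the effective Rydberg energy is 13.6 × 9 = 122.4 eV.
ΔE = 122.4 × (1/2² − 1/4²) = 122.4 × 0.1875 = 22.95 eV.
λ = hc/ΔE = 1240 / 22.95 = 54.0 nm.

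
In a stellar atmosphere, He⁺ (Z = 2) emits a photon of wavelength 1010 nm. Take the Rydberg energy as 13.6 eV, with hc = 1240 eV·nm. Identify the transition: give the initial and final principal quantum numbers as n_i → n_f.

n_i = 5, n_f = 4

The photon energy is ΔE = hc/λ = 1240 / 1010 = 1.228 eV.
With Z = 2, ΔE = 54.40 × (1/n_f² − 1/n_i²), so 1/n_f² − 1/n_i² = 0.02257.
Trying n_f = 4 gives 1/n_i² = 0.03993, i.e. n_i ≈ 5; this pair matches.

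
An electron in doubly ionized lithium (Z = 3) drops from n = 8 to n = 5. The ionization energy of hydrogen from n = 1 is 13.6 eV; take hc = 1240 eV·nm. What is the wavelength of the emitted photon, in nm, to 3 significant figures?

416 nm

For Z = 3 the level energies scale as Z², so the effective Rydberg energy is 13.6 × 9 = 122.4 eV.
ΔE = 122.4 × (1/5² − 1/8²) = 122.4 × 0.02438 = 2.984 eV.
λ = hc/ΔE = 1240 / 2.984 = 416 nm.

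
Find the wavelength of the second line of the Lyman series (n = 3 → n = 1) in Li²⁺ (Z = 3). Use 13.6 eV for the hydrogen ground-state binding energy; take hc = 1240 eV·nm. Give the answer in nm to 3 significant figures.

The Lyman series terminates on n_f = 1; the second line has n_i = 1+2 = 3.
ΔE = 122.4 × (1/1² − 1/3²) = 108.8 eV.
λ = 1240 / 108.8 = 11.4 nm.

11.4 nm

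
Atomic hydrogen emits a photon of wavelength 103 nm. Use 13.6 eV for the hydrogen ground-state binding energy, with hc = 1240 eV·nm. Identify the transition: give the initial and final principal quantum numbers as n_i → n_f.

n_i = 3, n_f = 1

The photon energy is ΔE = hc/λ = 1240 / 103 = 12.04 eV.
With Z = 1, ΔE = 13.60 × (1/n_f² − 1/n_i²), so 1/n_f² − 1/n_i² = 0.8852.
Trying n_f = 1 gives 1/n_i² = 0.1148, i.e. n_i ≈ 3; this pair matches.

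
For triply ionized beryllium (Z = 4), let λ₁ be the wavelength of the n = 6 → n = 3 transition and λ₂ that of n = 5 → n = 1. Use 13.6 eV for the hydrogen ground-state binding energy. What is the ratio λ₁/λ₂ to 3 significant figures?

λ ∝ 1/ΔE ∝ 1/(1/n_f² − 1/n_i²), and the Z² and hc factors cancel in the ratio.
λ₁/λ₂ = (1/1² − 1/5²)/(1/3² − 1/6²) = 0.9600/0.08333 = 11.5.

11.5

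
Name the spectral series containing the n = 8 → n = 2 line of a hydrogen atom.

Balmer

The series is set by the lower level: n_f = 2 is the Balmer series.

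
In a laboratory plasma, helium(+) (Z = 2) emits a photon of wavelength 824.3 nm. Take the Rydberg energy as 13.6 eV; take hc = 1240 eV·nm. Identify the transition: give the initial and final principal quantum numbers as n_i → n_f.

The photon energy is ΔE = hc/λ = 1240 / 824.3 = 1.504 eV.
With Z = 2, ΔE = 54.40 × (1/n_f² − 1/n_i²), so 1/n_f² − 1/n_i² = 0.02765.
Trying n_f = 5 gives 1/n_i² = 0.01235, i.e. n_i ≈ 9; this pair matches.

n_i = 9, n_f = 5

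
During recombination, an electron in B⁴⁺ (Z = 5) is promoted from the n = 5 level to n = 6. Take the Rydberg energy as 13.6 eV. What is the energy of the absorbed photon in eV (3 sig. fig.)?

4.16 eV

The Bohr energies scale as Z², so for Z = 5: E_n = −340.0/n² eV.
E_6 = −340.0/36 = −9.444 eV and E_5 = −340.0/25 = −13.60 eV.
The photon energy is |E_6 − E_5| = 4.16 eV.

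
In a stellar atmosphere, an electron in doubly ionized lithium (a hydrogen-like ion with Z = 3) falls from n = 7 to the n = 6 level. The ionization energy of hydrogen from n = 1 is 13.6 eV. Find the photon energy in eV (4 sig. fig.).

The Bohr energies scale as Z², so for Z = 3: E_n = −122.4/n² eV.
E_7 = −122.4/49 = −2.498 eV and E_6 = −122.4/36 = −3.400 eV.
The photon energy is |E_7 − E_6| = 0.9020 eV.

0.9020 eV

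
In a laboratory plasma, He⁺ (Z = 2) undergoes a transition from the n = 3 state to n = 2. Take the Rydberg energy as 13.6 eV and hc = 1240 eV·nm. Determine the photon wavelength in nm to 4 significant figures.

164.1 nm

For Z = 2 the level energies scale as Z², so the effective Rydberg energy is 13.6 × 4 = 54.40 eV.
ΔE = 54.40 × (1/2² − 1/3²) = 54.40 × 0.1389 = 7.556 eV.
λ = hc/ΔE = 1240 / 7.556 = 164.1 nm.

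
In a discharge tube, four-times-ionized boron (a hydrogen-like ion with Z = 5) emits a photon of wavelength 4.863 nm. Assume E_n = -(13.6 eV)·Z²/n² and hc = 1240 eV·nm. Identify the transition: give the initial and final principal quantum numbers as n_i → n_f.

n_i = 2, n_f = 1

The photon energy is ΔE = hc/λ = 1240 / 4.863 = 255.0 eV.
With Z = 5, ΔE = 340.0 × (1/n_f² − 1/n_i²), so 1/n_f² − 1/n_i² = 0.7500.
Trying n_f = 1 gives 1/n_i² = 0.2500, i.e. n_i ≈ 2; this pair matches.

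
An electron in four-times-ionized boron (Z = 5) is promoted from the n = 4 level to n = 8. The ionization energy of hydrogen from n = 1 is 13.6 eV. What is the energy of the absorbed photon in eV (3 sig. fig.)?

The Bohr energies scale as Z², so for Z = 5: E_n = −340.0/n² eV.
E_8 = −340.0/64 = −5.313 eV and E_4 = −340.0/16 = −21.25 eV.
The photon energy is |E_8 − E_4| = 15.9 eV.

15.9 eV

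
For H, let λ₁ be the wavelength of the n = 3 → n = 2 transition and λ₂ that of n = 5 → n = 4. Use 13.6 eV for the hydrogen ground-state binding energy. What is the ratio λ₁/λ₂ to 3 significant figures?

λ ∝ 1/ΔE ∝ 1/(1/n_f² − 1/n_i²), and the Z² and hc factors cancel in the ratio.
λ₁/λ₂ = (1/4² − 1/5²)/(1/2² − 1/3²) = 0.02250/0.1389 = 0.162.

0.162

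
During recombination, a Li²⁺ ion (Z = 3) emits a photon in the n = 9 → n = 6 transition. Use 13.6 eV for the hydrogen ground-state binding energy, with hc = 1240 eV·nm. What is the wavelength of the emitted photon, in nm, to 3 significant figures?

For Z = 3 the level energies scale as Z², so the effective Rydberg energy is 13.6 × 9 = 122.4 eV.
ΔE = 122.4 × (1/6² − 1/9²) = 122.4 × 0.01543 = 1.889 eV.
λ = hc/ΔE = 1240 / 1.889 = 656 nm.

656 nm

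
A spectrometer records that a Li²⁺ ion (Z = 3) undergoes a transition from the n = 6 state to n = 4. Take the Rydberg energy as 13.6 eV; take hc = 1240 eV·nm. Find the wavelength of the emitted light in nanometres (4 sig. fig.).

291.8 nm

For Z = 3 the level energies scale as Z², so the effective Rydberg energy is 13.6 × 9 = 122.4 eV.
ΔE = 122.4 × (1/4² − 1/6²) = 122.4 × 0.03472 = 4.250 eV.
λ = hc/ΔE = 1240 / 4.250 = 291.8 nm.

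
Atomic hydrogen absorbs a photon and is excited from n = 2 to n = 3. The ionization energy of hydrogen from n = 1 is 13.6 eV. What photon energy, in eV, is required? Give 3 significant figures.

1.89 eV

E_3 = −13.60/9 = −1.511 eV and E_2 = −13.60/4 = −3.400 eV.
The photon energy is |E_3 − E_2| = 1.89 eV.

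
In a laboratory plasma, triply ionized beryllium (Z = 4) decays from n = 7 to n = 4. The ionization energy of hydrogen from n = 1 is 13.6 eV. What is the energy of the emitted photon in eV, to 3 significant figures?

9.16 eV

The Bohr energies scale as Z², so for Z = 4: E_n = −217.6/n² eV.
E_7 = −217.6/49 = −4.441 eV and E_4 = −217.6/16 = −13.60 eV.
The photon energy is |E_7 − E_4| = 9.16 eV.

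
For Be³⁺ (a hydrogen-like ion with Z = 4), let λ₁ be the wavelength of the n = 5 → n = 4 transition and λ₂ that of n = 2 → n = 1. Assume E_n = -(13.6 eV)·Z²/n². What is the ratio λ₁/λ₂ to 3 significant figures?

λ ∝ 1/ΔE ∝ 1/(1/n_f² − 1/n_i²), and the Z² and hc factors cancel in the ratio.
λ₁/λ₂ = (1/1² − 1/2²)/(1/4² − 1/5²) = 0.7500/0.02250 = 33.3.

33.3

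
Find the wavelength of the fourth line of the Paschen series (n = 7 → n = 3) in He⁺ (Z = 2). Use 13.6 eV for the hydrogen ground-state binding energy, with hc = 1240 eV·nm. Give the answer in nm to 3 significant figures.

251 nm

The Paschen series terminates on n_f = 3; the fourth line has n_i = 3+4 = 7.
ΔE = 54.40 × (1/3² − 1/7²) = 4.934 eV.
λ = 1240 / 4.934 = 251 nm.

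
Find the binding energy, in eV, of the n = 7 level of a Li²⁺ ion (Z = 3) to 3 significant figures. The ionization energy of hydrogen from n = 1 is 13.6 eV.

E_n = −13.6 Z²/n² = −122.4/n² eV for Z = 3.
E_7 = −122.4/49 = −2.50 eV, so ionization (to E = 0) requires 2.50 eV.

2.50 eV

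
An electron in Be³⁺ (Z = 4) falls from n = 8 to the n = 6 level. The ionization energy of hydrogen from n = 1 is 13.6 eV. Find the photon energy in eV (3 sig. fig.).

2.64 eV

The Bohr energies scale as Z², so for Z = 4: E_n = −217.6/n² eV.
E_8 = −217.6/64 = −3.400 eV and E_6 = −217.6/36 = −6.044 eV.
The photon energy is |E_8 − E_6| = 2.64 eV.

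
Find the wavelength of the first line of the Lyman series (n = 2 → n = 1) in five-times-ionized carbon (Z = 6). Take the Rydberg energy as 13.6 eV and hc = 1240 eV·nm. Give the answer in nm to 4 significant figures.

3.377 nm

The Lyman series terminates on n_f = 1; the first line has n_i = 1+1 = 2.
ΔE = 489.6 × (1/1² − 1/2²) = 367.2 eV.
λ = 1240 / 367.2 = 3.377 nm.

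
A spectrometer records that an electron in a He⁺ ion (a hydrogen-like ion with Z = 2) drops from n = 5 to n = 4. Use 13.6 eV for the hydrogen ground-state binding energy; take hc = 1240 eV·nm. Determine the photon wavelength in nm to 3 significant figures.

1010 nm

For Z = 2 the level energies scale as Z², so the effective Rydberg energy is 13.6 × 4 = 54.40 eV.
ΔE = 54.40 × (1/4² − 1/5²) = 54.40 × 0.02250 = 1.224 eV.
λ = hc/ΔE = 1240 / 1.224 = 1010 nm.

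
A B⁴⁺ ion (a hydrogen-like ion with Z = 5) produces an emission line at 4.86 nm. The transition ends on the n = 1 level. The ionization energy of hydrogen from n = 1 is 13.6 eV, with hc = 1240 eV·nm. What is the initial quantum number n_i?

The photon energy is ΔE = hc/λ = 1240 / 4.86 = 255.1 eV.
With Z = 5, ΔE = 340.0 × (1/n_f² − 1/n_i²), so 1/n_f² − 1/n_i² = 0.7504.
With n_f = 1: 1/n_i² = 1/1 − 0.7504 = 0.2496, so n_i ≈ 2.00.

n_i = 2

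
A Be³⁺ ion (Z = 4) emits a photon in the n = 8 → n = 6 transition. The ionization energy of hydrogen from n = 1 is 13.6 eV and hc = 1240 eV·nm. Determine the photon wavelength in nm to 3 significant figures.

For Z = 4 the level energies scale as Z², so the effective Rydberg energy is 13.6 × 16 = 217.6 eV.
ΔE = 217.6 × (1/6² − 1/8²) = 217.6 × 0.01215 = 2.644 eV.
λ = hc/ΔE = 1240 / 2.644 = 469 nm.

469 nm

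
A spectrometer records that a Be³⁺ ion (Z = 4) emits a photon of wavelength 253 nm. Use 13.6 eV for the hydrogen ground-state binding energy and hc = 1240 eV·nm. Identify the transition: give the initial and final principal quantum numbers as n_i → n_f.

n_i = 5, n_f = 4

The photon energy is ΔE = hc/λ = 1240 / 253 = 4.901 eV.
With Z = 4, ΔE = 217.6 × (1/n_f² − 1/n_i²), so 1/n_f² − 1/n_i² = 0.02252.
Trying n_f = 4 gives 1/n_i² = 0.03998, i.e. n_i ≈ 5; this pair matches.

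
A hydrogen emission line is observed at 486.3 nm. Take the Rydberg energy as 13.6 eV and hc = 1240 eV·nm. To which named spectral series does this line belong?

ΔE = 1240/486.3 = 2.550 eV.
This matches 13.6 × (1/2² − 1/4²), so n_f = 2: the Balmer series.

Balmer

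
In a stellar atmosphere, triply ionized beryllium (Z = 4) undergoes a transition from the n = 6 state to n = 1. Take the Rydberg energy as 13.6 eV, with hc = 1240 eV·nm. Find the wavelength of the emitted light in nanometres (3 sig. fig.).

For Z = 4 the level energies scale as Z², so the effective Rydberg energy is 13.6 × 16 = 217.6 eV.
ΔE = 217.6 × (1/1² − 1/6²) = 217.6 × 0.9722 = 211.6 eV.
λ = hc/ΔE = 1240 / 211.6 = 5.86 nm.

5.86 nm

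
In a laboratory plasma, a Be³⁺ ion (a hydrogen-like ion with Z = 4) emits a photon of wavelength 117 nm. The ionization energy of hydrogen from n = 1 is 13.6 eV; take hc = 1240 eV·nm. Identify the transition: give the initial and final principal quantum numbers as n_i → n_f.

The photon energy is ΔE = hc/λ = 1240 / 117 = 10.60 eV.
With Z = 4, ΔE = 217.6 × (1/n_f² − 1/n_i²), so 1/n_f² − 1/n_i² = 0.04871.
Trying n_f = 3 gives 1/n_i² = 0.06241, i.e. n_i ≈ 4; this pair matches.

n_i = 4, n_f = 3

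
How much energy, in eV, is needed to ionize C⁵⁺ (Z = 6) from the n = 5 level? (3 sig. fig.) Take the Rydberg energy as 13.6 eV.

19.6 eV

E_n = −13.6 Z²/n² = −489.6/n² eV for Z = 6.
E_5 = −489.6/25 = −19.6 eV, so ionization (to E = 0) requires 19.6 eV.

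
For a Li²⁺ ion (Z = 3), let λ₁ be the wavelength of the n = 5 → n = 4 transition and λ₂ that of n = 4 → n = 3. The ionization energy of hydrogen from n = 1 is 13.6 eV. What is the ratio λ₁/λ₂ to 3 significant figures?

2.16

λ ∝ 1/ΔE ∝ 1/(1/n_f² − 1/n_i²), and the Z² and hc factors cancel in the ratio.
λ₁/λ₂ = (1/3² − 1/4²)/(1/4² − 1/5²) = 0.04861/0.02250 = 2.16.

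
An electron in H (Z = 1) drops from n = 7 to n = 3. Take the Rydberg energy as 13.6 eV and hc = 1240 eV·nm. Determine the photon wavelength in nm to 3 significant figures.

ΔE = 13.60 × (1/3² − 1/7²) = 13.60 × 0.09070 = 1.234 eV.
λ = hc/ΔE = 1240 / 1.234 = 1010 nm.
This line belongs to the Paschen series.

1010 nm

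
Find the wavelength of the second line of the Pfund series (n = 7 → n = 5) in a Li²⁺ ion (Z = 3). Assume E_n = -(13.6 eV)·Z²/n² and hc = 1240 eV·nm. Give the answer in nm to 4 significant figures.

The Pfund series terminates on n_f = 5; the second line has n_i = 5+2 = 7.
ΔE = 122.4 × (1/5² − 1/7²) = 2.398 eV.
λ = 1240 / 2.398 = 517.1 nm.

517.1 nm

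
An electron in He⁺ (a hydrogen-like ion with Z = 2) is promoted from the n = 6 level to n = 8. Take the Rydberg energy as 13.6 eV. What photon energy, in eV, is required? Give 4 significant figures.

The Bohr energies scale as Z², so for Z = 2: E_n = −54.40/n² eV.
E_8 = −54.40/64 = −0.8500 eV and E_6 = −54.40/36 = −1.511 eV.
The photon energy is |E_8 − E_6| = 0.6611 eV.

0.6611 eV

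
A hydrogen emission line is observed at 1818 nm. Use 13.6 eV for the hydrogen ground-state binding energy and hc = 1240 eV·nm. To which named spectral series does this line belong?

ΔE = 1240/1818 = 0.6821 eV.
This matches 13.6 × (1/4² − 1/9²), so n_f = 4: the Brackett series.

Brackett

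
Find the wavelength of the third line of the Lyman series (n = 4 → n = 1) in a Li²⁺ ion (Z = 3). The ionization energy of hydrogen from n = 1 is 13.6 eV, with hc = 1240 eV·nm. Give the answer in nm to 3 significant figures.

The Lyman series terminates on n_f = 1; the third line has n_i = 1+3 = 4.
ΔE = 122.4 × (1/1² − 1/4²) = 114.8 eV.
λ = 1240 / 114.8 = 10.8 nm.

10.8 nm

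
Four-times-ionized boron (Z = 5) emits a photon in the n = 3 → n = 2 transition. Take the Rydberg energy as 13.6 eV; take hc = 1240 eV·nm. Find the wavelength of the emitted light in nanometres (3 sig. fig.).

For Z = 5 the level energies scale as Z², so the effective Rydberg energy is 13.6 × 25 = 340.0 eV.
ΔE = 340.0 × (1/2² − 1/3²) = 340.0 × 0.1389 = 47.22 eV.
λ = hc/ΔE = 1240 / 47.22 = 26.3 nm.

26.3 nm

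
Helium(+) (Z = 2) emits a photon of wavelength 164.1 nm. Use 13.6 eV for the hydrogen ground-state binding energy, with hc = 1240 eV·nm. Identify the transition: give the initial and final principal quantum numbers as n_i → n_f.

The photon energy is ΔE = hc/λ = 1240 / 164.1 = 7.556 eV.
With Z = 2, ΔE = 54.40 × (1/n_f² − 1/n_i²), so 1/n_f² − 1/n_i² = 0.1389.
Trying n_f = 2 gives 1/n_i² = 0.1111, i.e. n_i ≈ 3; this pair matches.

n_i = 3, n_f = 2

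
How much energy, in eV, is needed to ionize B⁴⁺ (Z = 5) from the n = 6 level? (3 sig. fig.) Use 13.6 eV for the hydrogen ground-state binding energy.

E_n = −13.6 Z²/n² = −340.0/n² eV for Z = 5.
E_6 = −340.0/36 = −9.44 eV, so ionization (to E = 0) requires 9.44 eV.

9.44 eV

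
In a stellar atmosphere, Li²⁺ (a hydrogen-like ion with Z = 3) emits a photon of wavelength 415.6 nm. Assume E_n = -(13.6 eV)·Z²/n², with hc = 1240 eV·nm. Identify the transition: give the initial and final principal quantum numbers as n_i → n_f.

The photon energy is ΔE = hc/λ = 1240 / 415.6 = 2.984 eV.
With Z = 3, ΔE = 122.4 × (1/n_f² − 1/n_i²), so 1/n_f² − 1/n_i² = 0.02438.
Trying n_f = 5 gives 1/n_i² = 0.01562, i.e. n_i ≈ 8; this pair matches.

n_i = 8, n_f = 5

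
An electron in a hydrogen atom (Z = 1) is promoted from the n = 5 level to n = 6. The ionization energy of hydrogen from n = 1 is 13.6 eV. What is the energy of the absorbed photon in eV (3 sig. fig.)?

0.166 eV

E_6 = −13.60/36 = −0.3778 eV and E_5 = −13.60/25 = −0.5440 eV.
The photon energy is |E_6 − E_5| = 0.166 eV.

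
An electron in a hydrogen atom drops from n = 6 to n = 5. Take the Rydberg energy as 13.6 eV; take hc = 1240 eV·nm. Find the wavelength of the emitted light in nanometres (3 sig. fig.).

7460 nm

ΔE = 13.60 × (1/5² − 1/6²) = 13.60 × 0.01222 = 0.1662 eV.
λ = hc/ΔE = 1240 / 0.1662 = 7460 nm.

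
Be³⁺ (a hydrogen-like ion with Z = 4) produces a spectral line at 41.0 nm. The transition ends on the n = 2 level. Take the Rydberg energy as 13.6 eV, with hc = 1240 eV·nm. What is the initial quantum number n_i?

The photon energy is ΔE = hc/λ = 1240 / 41.0 = 30.24 eV.
With Z = 4, ΔE = 217.6 × (1/n_f² − 1/n_i²), so 1/n_f² − 1/n_i² = 0.1390.
With n_f = 2: 1/n_i² = 1/4 − 0.1390 = 0.1110, so n_i ≈ 3.00.

n_i = 3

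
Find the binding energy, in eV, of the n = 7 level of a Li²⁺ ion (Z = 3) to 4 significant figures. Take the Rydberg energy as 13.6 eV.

E_n = −13.6 Z²/n² = −122.4/n² eV for Z = 3.
E_7 = −122.4/49 = −2.498 eV, so ionization (to E = 0) requires 2.498 eV.

2.498 eV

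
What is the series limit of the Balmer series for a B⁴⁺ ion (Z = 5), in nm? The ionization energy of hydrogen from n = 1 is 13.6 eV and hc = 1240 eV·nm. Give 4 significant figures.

The Balmer series has lower level n_f = 2; the series limit corresponds to n_i → ∞.
ΔE_max = 13.6 × 25 / 2² = 85.00 eV.
λ_min = 1240 / 85.00 = 14.59 nm.

14.59 nm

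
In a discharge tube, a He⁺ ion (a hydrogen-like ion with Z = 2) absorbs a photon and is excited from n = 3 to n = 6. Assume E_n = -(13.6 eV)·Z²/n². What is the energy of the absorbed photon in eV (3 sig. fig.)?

4.53 eV

The Bohr energies scale as Z², so for Z = 2: E_n = −54.40/n² eV.
E_6 = −54.40/36 = −1.511 eV and E_3 = −54.40/9 = −6.044 eV.
The photon energy is |E_6 − E_3| = 4.53 eV.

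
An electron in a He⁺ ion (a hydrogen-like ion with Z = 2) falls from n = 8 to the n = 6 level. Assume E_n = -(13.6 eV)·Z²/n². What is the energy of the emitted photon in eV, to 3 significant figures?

0.661 eV

The Bohr energies scale as Z², so for Z = 2: E_n = −54.40/n² eV.
E_8 = −54.40/64 = −0.8500 eV and E_6 = −54.40/36 = −1.511 eV.
The photon energy is |E_8 − E_6| = 0.661 eV.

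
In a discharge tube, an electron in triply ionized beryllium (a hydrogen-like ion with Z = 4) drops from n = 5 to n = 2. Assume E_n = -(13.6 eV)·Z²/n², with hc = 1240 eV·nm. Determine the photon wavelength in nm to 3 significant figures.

27.1 nm

For Z = 4 the level energies scale as Z², so the effective Rydberg energy is 13.6 × 16 = 217.6 eV.
ΔE = 217.6 × (1/2² − 1/5²) = 217.6 × 0.2100 = 45.70 eV.
λ = hc/ΔE = 1240 / 45.70 = 27.1 nm.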